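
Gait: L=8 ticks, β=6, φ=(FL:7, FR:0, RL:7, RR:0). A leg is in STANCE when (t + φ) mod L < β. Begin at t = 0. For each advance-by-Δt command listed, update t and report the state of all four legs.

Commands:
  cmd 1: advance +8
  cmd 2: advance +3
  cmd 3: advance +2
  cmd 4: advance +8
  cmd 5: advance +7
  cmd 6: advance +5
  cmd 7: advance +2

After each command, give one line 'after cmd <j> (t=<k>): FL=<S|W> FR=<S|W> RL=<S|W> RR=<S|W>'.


after cmd 1 (t=8): FL=W FR=S RL=W RR=S
after cmd 2 (t=11): FL=S FR=S RL=S RR=S
after cmd 3 (t=13): FL=S FR=S RL=S RR=S
after cmd 4 (t=21): FL=S FR=S RL=S RR=S
after cmd 5 (t=28): FL=S FR=S RL=S RR=S
after cmd 6 (t=33): FL=S FR=S RL=S RR=S
after cmd 7 (t=35): FL=S FR=S RL=S RR=S

start t=0: FL=W FR=S RL=W RR=S
cmd 1: advance +8 → t=8, phase=(7,0,7,0) → FL=W FR=S RL=W RR=S
cmd 2: advance +3 → t=11, phase=(2,3,2,3) → FL=S FR=S RL=S RR=S
cmd 3: advance +2 → t=13, phase=(4,5,4,5) → FL=S FR=S RL=S RR=S
cmd 4: advance +8 → t=21, phase=(4,5,4,5) → FL=S FR=S RL=S RR=S
cmd 5: advance +7 → t=28, phase=(3,4,3,4) → FL=S FR=S RL=S RR=S
cmd 6: advance +5 → t=33, phase=(0,1,0,1) → FL=S FR=S RL=S RR=S
cmd 7: advance +2 → t=35, phase=(2,3,2,3) → FL=S FR=S RL=S RR=S


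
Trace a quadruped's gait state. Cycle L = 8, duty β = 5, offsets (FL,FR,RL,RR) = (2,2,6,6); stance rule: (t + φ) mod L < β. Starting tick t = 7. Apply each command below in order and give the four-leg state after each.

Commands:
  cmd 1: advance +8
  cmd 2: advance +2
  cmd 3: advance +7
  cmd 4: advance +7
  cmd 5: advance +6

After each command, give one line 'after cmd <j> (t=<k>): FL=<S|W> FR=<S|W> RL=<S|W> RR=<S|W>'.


start t=7: FL=S FR=S RL=W RR=W
cmd 1: advance +8 → t=15, phase=(1,1,5,5) → FL=S FR=S RL=W RR=W
cmd 2: advance +2 → t=17, phase=(3,3,7,7) → FL=S FR=S RL=W RR=W
cmd 3: advance +7 → t=24, phase=(2,2,6,6) → FL=S FR=S RL=W RR=W
cmd 4: advance +7 → t=31, phase=(1,1,5,5) → FL=S FR=S RL=W RR=W
cmd 5: advance +6 → t=37, phase=(7,7,3,3) → FL=W FR=W RL=S RR=S

after cmd 1 (t=15): FL=S FR=S RL=W RR=W
after cmd 2 (t=17): FL=S FR=S RL=W RR=W
after cmd 3 (t=24): FL=S FR=S RL=W RR=W
after cmd 4 (t=31): FL=S FR=S RL=W RR=W
after cmd 5 (t=37): FL=W FR=W RL=S RR=S


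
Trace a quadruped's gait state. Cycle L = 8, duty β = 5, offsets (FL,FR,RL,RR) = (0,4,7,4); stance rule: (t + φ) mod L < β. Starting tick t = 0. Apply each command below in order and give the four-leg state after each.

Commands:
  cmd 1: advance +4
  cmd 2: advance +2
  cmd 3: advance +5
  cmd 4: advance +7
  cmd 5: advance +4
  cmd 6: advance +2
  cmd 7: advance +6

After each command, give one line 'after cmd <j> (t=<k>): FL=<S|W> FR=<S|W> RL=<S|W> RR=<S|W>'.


after cmd 1 (t=4): FL=S FR=S RL=S RR=S
after cmd 2 (t=6): FL=W FR=S RL=W RR=S
after cmd 3 (t=11): FL=S FR=W RL=S RR=W
after cmd 4 (t=18): FL=S FR=W RL=S RR=W
after cmd 5 (t=22): FL=W FR=S RL=W RR=S
after cmd 6 (t=24): FL=S FR=S RL=W RR=S
after cmd 7 (t=30): FL=W FR=S RL=W RR=S

start t=0: FL=S FR=S RL=W RR=S
cmd 1: advance +4 → t=4, phase=(4,0,3,0) → FL=S FR=S RL=S RR=S
cmd 2: advance +2 → t=6, phase=(6,2,5,2) → FL=W FR=S RL=W RR=S
cmd 3: advance +5 → t=11, phase=(3,7,2,7) → FL=S FR=W RL=S RR=W
cmd 4: advance +7 → t=18, phase=(2,6,1,6) → FL=S FR=W RL=S RR=W
cmd 5: advance +4 → t=22, phase=(6,2,5,2) → FL=W FR=S RL=W RR=S
cmd 6: advance +2 → t=24, phase=(0,4,7,4) → FL=S FR=S RL=W RR=S
cmd 7: advance +6 → t=30, phase=(6,2,5,2) → FL=W FR=S RL=W RR=S


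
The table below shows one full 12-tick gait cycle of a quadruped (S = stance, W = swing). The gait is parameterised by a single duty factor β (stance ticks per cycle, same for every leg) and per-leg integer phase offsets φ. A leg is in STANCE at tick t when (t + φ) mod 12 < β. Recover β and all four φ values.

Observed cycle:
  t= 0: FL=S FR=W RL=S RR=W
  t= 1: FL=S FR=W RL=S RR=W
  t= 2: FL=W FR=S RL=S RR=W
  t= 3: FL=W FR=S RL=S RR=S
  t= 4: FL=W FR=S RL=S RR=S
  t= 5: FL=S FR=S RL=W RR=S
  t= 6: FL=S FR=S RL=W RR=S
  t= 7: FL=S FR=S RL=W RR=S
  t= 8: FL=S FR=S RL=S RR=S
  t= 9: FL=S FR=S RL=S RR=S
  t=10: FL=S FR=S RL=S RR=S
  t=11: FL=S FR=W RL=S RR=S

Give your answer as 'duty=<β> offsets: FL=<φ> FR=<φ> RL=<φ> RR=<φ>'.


duty=9 offsets: FL=7 FR=10 RL=4 RR=9

duty β = stance ticks per leg = 9
FL: stance ticks = 9; W→S at t=5 → φ=7
FR: stance ticks = 9; W→S at t=2 → φ=10
RL: stance ticks = 9; W→S at t=8 → φ=4
RR: stance ticks = 9; W→S at t=3 → φ=9


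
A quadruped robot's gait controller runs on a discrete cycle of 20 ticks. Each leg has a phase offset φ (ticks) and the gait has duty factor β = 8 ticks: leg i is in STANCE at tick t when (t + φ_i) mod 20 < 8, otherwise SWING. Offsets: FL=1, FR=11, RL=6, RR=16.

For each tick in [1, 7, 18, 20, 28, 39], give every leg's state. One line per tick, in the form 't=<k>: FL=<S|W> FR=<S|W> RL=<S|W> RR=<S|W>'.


t=1: phase=(2,12,7,17) vs β=8 → FL=S FR=W RL=S RR=W
t=7: phase=(8,18,13,3) vs β=8 → FL=W FR=W RL=W RR=S
t=18: phase=(19,9,4,14) vs β=8 → FL=W FR=W RL=S RR=W
t=20: phase=(1,11,6,16) vs β=8 → FL=S FR=W RL=S RR=W
t=28: phase=(9,19,14,4) vs β=8 → FL=W FR=W RL=W RR=S
t=39: phase=(0,10,5,15) vs β=8 → FL=S FR=W RL=S RR=W

t=1: FL=S FR=W RL=S RR=W
t=7: FL=W FR=W RL=W RR=S
t=18: FL=W FR=W RL=S RR=W
t=20: FL=S FR=W RL=S RR=W
t=28: FL=W FR=W RL=W RR=S
t=39: FL=S FR=W RL=S RR=W


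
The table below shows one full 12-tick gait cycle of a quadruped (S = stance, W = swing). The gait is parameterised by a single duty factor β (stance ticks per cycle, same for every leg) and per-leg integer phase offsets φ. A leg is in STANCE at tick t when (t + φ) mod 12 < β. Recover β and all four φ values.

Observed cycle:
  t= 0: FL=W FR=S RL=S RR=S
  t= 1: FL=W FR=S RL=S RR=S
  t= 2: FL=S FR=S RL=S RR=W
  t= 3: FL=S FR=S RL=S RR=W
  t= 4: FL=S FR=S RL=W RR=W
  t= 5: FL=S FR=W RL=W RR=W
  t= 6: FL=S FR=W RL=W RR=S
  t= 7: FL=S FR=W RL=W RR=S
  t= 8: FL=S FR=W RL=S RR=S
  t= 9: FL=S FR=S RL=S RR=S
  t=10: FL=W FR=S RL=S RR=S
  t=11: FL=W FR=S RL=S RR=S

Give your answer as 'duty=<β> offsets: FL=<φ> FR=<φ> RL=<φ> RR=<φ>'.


duty=8 offsets: FL=10 FR=3 RL=4 RR=6

duty β = stance ticks per leg = 8
FL: stance ticks = 8; W→S at t=2 → φ=10
FR: stance ticks = 8; W→S at t=9 → φ=3
RL: stance ticks = 8; W→S at t=8 → φ=4
RR: stance ticks = 8; W→S at t=6 → φ=6


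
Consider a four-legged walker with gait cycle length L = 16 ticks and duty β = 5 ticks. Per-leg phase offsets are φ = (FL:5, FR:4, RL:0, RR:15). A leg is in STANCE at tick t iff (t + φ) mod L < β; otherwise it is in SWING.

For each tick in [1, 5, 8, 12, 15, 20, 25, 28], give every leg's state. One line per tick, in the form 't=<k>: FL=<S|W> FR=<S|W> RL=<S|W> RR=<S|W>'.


t=1: phase=(6,5,1,0) vs β=5 → FL=W FR=W RL=S RR=S
t=5: phase=(10,9,5,4) vs β=5 → FL=W FR=W RL=W RR=S
t=8: phase=(13,12,8,7) vs β=5 → FL=W FR=W RL=W RR=W
t=12: phase=(1,0,12,11) vs β=5 → FL=S FR=S RL=W RR=W
t=15: phase=(4,3,15,14) vs β=5 → FL=S FR=S RL=W RR=W
t=20: phase=(9,8,4,3) vs β=5 → FL=W FR=W RL=S RR=S
t=25: phase=(14,13,9,8) vs β=5 → FL=W FR=W RL=W RR=W
t=28: phase=(1,0,12,11) vs β=5 → FL=S FR=S RL=W RR=W

t=1: FL=W FR=W RL=S RR=S
t=5: FL=W FR=W RL=W RR=S
t=8: FL=W FR=W RL=W RR=W
t=12: FL=S FR=S RL=W RR=W
t=15: FL=S FR=S RL=W RR=W
t=20: FL=W FR=W RL=S RR=S
t=25: FL=W FR=W RL=W RR=W
t=28: FL=S FR=S RL=W RR=W


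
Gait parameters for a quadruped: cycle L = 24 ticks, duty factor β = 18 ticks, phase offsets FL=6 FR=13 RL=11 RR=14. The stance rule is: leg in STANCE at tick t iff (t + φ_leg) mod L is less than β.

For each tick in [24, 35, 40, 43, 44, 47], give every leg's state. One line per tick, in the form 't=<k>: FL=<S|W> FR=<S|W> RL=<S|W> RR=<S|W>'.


t=24: FL=S FR=S RL=S RR=S
t=35: FL=S FR=S RL=W RR=S
t=40: FL=W FR=S RL=S RR=S
t=43: FL=S FR=S RL=S RR=S
t=44: FL=S FR=S RL=S RR=S
t=47: FL=S FR=S RL=S RR=S

t=24: phase=(6,13,11,14) vs β=18 → FL=S FR=S RL=S RR=S
t=35: phase=(17,0,22,1) vs β=18 → FL=S FR=S RL=W RR=S
t=40: phase=(22,5,3,6) vs β=18 → FL=W FR=S RL=S RR=S
t=43: phase=(1,8,6,9) vs β=18 → FL=S FR=S RL=S RR=S
t=44: phase=(2,9,7,10) vs β=18 → FL=S FR=S RL=S RR=S
t=47: phase=(5,12,10,13) vs β=18 → FL=S FR=S RL=S RR=S


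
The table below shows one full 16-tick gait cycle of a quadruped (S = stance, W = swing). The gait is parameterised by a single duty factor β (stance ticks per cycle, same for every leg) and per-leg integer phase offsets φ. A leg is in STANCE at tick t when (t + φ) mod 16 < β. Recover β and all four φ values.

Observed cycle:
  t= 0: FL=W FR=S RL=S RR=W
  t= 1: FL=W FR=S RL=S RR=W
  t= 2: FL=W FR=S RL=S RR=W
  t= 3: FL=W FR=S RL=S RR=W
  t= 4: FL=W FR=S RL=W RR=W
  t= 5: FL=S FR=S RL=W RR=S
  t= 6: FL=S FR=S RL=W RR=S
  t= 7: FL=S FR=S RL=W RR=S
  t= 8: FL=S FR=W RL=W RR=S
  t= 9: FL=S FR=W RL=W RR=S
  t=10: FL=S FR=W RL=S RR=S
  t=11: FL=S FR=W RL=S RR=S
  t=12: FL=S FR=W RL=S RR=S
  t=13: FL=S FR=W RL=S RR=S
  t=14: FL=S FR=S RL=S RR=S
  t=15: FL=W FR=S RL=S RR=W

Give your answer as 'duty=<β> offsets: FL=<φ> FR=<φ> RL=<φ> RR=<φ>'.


duty=10 offsets: FL=11 FR=2 RL=6 RR=11

duty β = stance ticks per leg = 10
FL: stance ticks = 10; W→S at t=5 → φ=11
FR: stance ticks = 10; W→S at t=14 → φ=2
RL: stance ticks = 10; W→S at t=10 → φ=6
RR: stance ticks = 10; W→S at t=5 → φ=11


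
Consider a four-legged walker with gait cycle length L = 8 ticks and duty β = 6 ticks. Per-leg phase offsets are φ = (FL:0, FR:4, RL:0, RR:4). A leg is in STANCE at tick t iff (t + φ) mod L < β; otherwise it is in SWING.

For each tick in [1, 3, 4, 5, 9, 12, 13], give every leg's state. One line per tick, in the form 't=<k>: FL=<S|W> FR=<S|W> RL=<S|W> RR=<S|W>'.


t=1: FL=S FR=S RL=S RR=S
t=3: FL=S FR=W RL=S RR=W
t=4: FL=S FR=S RL=S RR=S
t=5: FL=S FR=S RL=S RR=S
t=9: FL=S FR=S RL=S RR=S
t=12: FL=S FR=S RL=S RR=S
t=13: FL=S FR=S RL=S RR=S

t=1: phase=(1,5,1,5) vs β=6 → FL=S FR=S RL=S RR=S
t=3: phase=(3,7,3,7) vs β=6 → FL=S FR=W RL=S RR=W
t=4: phase=(4,0,4,0) vs β=6 → FL=S FR=S RL=S RR=S
t=5: phase=(5,1,5,1) vs β=6 → FL=S FR=S RL=S RR=S
t=9: phase=(1,5,1,5) vs β=6 → FL=S FR=S RL=S RR=S
t=12: phase=(4,0,4,0) vs β=6 → FL=S FR=S RL=S RR=S
t=13: phase=(5,1,5,1) vs β=6 → FL=S FR=S RL=S RR=S


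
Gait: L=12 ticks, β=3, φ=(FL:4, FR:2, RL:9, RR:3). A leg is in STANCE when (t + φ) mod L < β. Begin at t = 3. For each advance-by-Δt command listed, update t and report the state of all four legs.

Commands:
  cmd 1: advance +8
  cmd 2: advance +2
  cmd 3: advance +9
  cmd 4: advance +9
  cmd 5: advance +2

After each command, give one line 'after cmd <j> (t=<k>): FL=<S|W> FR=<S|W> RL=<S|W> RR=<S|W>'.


start t=3: FL=W FR=W RL=S RR=W
cmd 1: advance +8 → t=11, phase=(3,1,8,2) → FL=W FR=S RL=W RR=S
cmd 2: advance +2 → t=13, phase=(5,3,10,4) → FL=W FR=W RL=W RR=W
cmd 3: advance +9 → t=22, phase=(2,0,7,1) → FL=S FR=S RL=W RR=S
cmd 4: advance +9 → t=31, phase=(11,9,4,10) → FL=W FR=W RL=W RR=W
cmd 5: advance +2 → t=33, phase=(1,11,6,0) → FL=S FR=W RL=W RR=S

after cmd 1 (t=11): FL=W FR=S RL=W RR=S
after cmd 2 (t=13): FL=W FR=W RL=W RR=W
after cmd 3 (t=22): FL=S FR=S RL=W RR=S
after cmd 4 (t=31): FL=W FR=W RL=W RR=W
after cmd 5 (t=33): FL=S FR=W RL=W RR=S


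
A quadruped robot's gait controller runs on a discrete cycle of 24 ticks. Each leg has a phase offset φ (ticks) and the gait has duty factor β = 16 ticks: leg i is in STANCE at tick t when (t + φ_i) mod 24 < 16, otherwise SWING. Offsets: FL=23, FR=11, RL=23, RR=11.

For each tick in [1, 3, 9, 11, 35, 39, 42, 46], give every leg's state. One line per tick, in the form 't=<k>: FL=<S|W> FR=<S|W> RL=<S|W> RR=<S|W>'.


t=1: phase=(0,12,0,12) vs β=16 → FL=S FR=S RL=S RR=S
t=3: phase=(2,14,2,14) vs β=16 → FL=S FR=S RL=S RR=S
t=9: phase=(8,20,8,20) vs β=16 → FL=S FR=W RL=S RR=W
t=11: phase=(10,22,10,22) vs β=16 → FL=S FR=W RL=S RR=W
t=35: phase=(10,22,10,22) vs β=16 → FL=S FR=W RL=S RR=W
t=39: phase=(14,2,14,2) vs β=16 → FL=S FR=S RL=S RR=S
t=42: phase=(17,5,17,5) vs β=16 → FL=W FR=S RL=W RR=S
t=46: phase=(21,9,21,9) vs β=16 → FL=W FR=S RL=W RR=S

t=1: FL=S FR=S RL=S RR=S
t=3: FL=S FR=S RL=S RR=S
t=9: FL=S FR=W RL=S RR=W
t=11: FL=S FR=W RL=S RR=W
t=35: FL=S FR=W RL=S RR=W
t=39: FL=S FR=S RL=S RR=S
t=42: FL=W FR=S RL=W RR=S
t=46: FL=W FR=S RL=W RR=S


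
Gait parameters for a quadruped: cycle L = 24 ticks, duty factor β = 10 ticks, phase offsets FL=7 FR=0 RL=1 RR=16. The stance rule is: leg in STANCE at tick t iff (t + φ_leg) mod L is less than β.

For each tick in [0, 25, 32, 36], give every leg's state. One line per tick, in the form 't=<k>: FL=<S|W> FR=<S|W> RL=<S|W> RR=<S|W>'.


t=0: FL=S FR=S RL=S RR=W
t=25: FL=S FR=S RL=S RR=W
t=32: FL=W FR=S RL=S RR=S
t=36: FL=W FR=W RL=W RR=S

t=0: phase=(7,0,1,16) vs β=10 → FL=S FR=S RL=S RR=W
t=25: phase=(8,1,2,17) vs β=10 → FL=S FR=S RL=S RR=W
t=32: phase=(15,8,9,0) vs β=10 → FL=W FR=S RL=S RR=S
t=36: phase=(19,12,13,4) vs β=10 → FL=W FR=W RL=W RR=S


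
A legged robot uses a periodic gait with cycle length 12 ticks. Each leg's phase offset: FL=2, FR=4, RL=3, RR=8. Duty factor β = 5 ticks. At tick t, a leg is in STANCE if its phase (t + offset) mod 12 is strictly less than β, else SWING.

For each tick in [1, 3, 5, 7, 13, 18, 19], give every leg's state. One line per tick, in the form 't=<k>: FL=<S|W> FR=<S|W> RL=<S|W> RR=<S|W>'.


t=1: FL=S FR=W RL=S RR=W
t=3: FL=W FR=W RL=W RR=W
t=5: FL=W FR=W RL=W RR=S
t=7: FL=W FR=W RL=W RR=S
t=13: FL=S FR=W RL=S RR=W
t=18: FL=W FR=W RL=W RR=S
t=19: FL=W FR=W RL=W RR=S

t=1: phase=(3,5,4,9) vs β=5 → FL=S FR=W RL=S RR=W
t=3: phase=(5,7,6,11) vs β=5 → FL=W FR=W RL=W RR=W
t=5: phase=(7,9,8,1) vs β=5 → FL=W FR=W RL=W RR=S
t=7: phase=(9,11,10,3) vs β=5 → FL=W FR=W RL=W RR=S
t=13: phase=(3,5,4,9) vs β=5 → FL=S FR=W RL=S RR=W
t=18: phase=(8,10,9,2) vs β=5 → FL=W FR=W RL=W RR=S
t=19: phase=(9,11,10,3) vs β=5 → FL=W FR=W RL=W RR=S


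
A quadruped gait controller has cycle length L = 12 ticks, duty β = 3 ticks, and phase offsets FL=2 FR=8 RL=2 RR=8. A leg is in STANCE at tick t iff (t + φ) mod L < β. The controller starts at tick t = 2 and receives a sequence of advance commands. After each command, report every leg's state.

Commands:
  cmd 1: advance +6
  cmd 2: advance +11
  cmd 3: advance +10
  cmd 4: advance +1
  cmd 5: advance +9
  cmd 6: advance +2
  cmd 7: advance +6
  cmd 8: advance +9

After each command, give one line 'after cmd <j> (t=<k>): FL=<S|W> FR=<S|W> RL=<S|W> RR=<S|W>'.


start t=2: FL=W FR=W RL=W RR=W
cmd 1: advance +6 → t=8, phase=(10,4,10,4) → FL=W FR=W RL=W RR=W
cmd 2: advance +11 → t=19, phase=(9,3,9,3) → FL=W FR=W RL=W RR=W
cmd 3: advance +10 → t=29, phase=(7,1,7,1) → FL=W FR=S RL=W RR=S
cmd 4: advance +1 → t=30, phase=(8,2,8,2) → FL=W FR=S RL=W RR=S
cmd 5: advance +9 → t=39, phase=(5,11,5,11) → FL=W FR=W RL=W RR=W
cmd 6: advance +2 → t=41, phase=(7,1,7,1) → FL=W FR=S RL=W RR=S
cmd 7: advance +6 → t=47, phase=(1,7,1,7) → FL=S FR=W RL=S RR=W
cmd 8: advance +9 → t=56, phase=(10,4,10,4) → FL=W FR=W RL=W RR=W

after cmd 1 (t=8): FL=W FR=W RL=W RR=W
after cmd 2 (t=19): FL=W FR=W RL=W RR=W
after cmd 3 (t=29): FL=W FR=S RL=W RR=S
after cmd 4 (t=30): FL=W FR=S RL=W RR=S
after cmd 5 (t=39): FL=W FR=W RL=W RR=W
after cmd 6 (t=41): FL=W FR=S RL=W RR=S
after cmd 7 (t=47): FL=S FR=W RL=S RR=W
after cmd 8 (t=56): FL=W FR=W RL=W RR=W


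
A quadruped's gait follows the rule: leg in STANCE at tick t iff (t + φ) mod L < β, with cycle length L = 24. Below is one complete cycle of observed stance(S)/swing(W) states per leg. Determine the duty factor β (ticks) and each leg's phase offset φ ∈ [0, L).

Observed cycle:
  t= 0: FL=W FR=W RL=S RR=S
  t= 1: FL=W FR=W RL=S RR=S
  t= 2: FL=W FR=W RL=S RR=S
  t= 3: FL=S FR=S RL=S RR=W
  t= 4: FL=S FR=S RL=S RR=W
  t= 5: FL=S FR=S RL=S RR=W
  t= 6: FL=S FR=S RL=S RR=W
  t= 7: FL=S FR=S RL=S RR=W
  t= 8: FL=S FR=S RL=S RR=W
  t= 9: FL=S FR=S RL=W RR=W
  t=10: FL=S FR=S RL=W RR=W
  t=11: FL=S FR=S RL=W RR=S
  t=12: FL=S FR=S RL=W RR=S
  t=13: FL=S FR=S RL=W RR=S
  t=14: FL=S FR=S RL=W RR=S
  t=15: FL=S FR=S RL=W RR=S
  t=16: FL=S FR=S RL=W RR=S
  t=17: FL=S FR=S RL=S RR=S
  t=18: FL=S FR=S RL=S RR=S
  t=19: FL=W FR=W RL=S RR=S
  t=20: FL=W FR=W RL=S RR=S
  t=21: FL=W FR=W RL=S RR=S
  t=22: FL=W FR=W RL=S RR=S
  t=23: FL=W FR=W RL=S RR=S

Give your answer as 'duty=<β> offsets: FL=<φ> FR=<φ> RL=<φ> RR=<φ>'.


duty=16 offsets: FL=21 FR=21 RL=7 RR=13

duty β = stance ticks per leg = 16
FL: stance ticks = 16; W→S at t=3 → φ=21
FR: stance ticks = 16; W→S at t=3 → φ=21
RL: stance ticks = 16; W→S at t=17 → φ=7
RR: stance ticks = 16; W→S at t=11 → φ=13


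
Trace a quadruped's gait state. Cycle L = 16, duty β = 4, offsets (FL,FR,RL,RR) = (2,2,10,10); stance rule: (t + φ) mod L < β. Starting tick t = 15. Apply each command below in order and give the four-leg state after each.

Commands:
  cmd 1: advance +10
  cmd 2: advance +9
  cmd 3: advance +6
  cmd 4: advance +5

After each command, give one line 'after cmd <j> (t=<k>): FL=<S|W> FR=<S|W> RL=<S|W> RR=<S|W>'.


after cmd 1 (t=25): FL=W FR=W RL=S RR=S
after cmd 2 (t=34): FL=W FR=W RL=W RR=W
after cmd 3 (t=40): FL=W FR=W RL=S RR=S
after cmd 4 (t=45): FL=W FR=W RL=W RR=W

start t=15: FL=S FR=S RL=W RR=W
cmd 1: advance +10 → t=25, phase=(11,11,3,3) → FL=W FR=W RL=S RR=S
cmd 2: advance +9 → t=34, phase=(4,4,12,12) → FL=W FR=W RL=W RR=W
cmd 3: advance +6 → t=40, phase=(10,10,2,2) → FL=W FR=W RL=S RR=S
cmd 4: advance +5 → t=45, phase=(15,15,7,7) → FL=W FR=W RL=W RR=W


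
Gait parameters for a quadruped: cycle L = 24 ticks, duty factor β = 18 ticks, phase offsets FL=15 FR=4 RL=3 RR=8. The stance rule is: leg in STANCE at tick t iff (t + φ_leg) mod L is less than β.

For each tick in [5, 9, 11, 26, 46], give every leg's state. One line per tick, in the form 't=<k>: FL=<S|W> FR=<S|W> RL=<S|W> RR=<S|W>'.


t=5: phase=(20,9,8,13) vs β=18 → FL=W FR=S RL=S RR=S
t=9: phase=(0,13,12,17) vs β=18 → FL=S FR=S RL=S RR=S
t=11: phase=(2,15,14,19) vs β=18 → FL=S FR=S RL=S RR=W
t=26: phase=(17,6,5,10) vs β=18 → FL=S FR=S RL=S RR=S
t=46: phase=(13,2,1,6) vs β=18 → FL=S FR=S RL=S RR=S

t=5: FL=W FR=S RL=S RR=S
t=9: FL=S FR=S RL=S RR=S
t=11: FL=S FR=S RL=S RR=W
t=26: FL=S FR=S RL=S RR=S
t=46: FL=S FR=S RL=S RR=S


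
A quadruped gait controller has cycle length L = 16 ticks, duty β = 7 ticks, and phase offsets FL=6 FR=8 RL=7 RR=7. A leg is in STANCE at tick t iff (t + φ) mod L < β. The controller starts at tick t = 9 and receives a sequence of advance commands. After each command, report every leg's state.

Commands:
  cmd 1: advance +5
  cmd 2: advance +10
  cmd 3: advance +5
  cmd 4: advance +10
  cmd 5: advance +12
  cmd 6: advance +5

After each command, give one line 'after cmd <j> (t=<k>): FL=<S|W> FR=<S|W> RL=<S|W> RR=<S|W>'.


after cmd 1 (t=14): FL=S FR=S RL=S RR=S
after cmd 2 (t=24): FL=W FR=S RL=W RR=W
after cmd 3 (t=29): FL=S FR=S RL=S RR=S
after cmd 4 (t=39): FL=W FR=W RL=W RR=W
after cmd 5 (t=51): FL=W FR=W RL=W RR=W
after cmd 6 (t=56): FL=W FR=S RL=W RR=W

start t=9: FL=W FR=S RL=S RR=S
cmd 1: advance +5 → t=14, phase=(4,6,5,5) → FL=S FR=S RL=S RR=S
cmd 2: advance +10 → t=24, phase=(14,0,15,15) → FL=W FR=S RL=W RR=W
cmd 3: advance +5 → t=29, phase=(3,5,4,4) → FL=S FR=S RL=S RR=S
cmd 4: advance +10 → t=39, phase=(13,15,14,14) → FL=W FR=W RL=W RR=W
cmd 5: advance +12 → t=51, phase=(9,11,10,10) → FL=W FR=W RL=W RR=W
cmd 6: advance +5 → t=56, phase=(14,0,15,15) → FL=W FR=S RL=W RR=W


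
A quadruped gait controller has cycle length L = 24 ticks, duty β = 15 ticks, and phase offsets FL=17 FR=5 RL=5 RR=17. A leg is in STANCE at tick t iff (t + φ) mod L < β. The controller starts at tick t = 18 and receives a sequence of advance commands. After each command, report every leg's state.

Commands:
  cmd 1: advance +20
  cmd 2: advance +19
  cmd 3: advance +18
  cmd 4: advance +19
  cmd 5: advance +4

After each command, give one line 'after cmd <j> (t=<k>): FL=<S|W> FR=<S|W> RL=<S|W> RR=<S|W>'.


after cmd 1 (t=38): FL=S FR=W RL=W RR=S
after cmd 2 (t=57): FL=S FR=S RL=S RR=S
after cmd 3 (t=75): FL=W FR=S RL=S RR=W
after cmd 4 (t=94): FL=W FR=S RL=S RR=W
after cmd 5 (t=98): FL=W FR=S RL=S RR=W

start t=18: FL=S FR=W RL=W RR=S
cmd 1: advance +20 → t=38, phase=(7,19,19,7) → FL=S FR=W RL=W RR=S
cmd 2: advance +19 → t=57, phase=(2,14,14,2) → FL=S FR=S RL=S RR=S
cmd 3: advance +18 → t=75, phase=(20,8,8,20) → FL=W FR=S RL=S RR=W
cmd 4: advance +19 → t=94, phase=(15,3,3,15) → FL=W FR=S RL=S RR=W
cmd 5: advance +4 → t=98, phase=(19,7,7,19) → FL=W FR=S RL=S RR=W


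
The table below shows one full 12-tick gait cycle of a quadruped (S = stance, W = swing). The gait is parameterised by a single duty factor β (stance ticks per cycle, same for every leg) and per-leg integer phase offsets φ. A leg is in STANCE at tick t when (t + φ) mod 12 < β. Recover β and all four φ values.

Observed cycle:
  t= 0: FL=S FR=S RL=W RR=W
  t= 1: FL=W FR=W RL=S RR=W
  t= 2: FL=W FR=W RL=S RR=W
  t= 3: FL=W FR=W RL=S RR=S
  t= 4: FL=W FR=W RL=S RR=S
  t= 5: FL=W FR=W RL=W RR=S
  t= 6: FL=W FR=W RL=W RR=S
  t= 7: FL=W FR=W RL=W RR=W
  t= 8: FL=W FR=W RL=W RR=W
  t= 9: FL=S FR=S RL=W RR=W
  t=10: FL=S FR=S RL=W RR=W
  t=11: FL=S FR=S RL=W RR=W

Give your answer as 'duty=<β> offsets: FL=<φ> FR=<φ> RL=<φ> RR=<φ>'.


duty β = stance ticks per leg = 4
FL: stance ticks = 4; W→S at t=9 → φ=3
FR: stance ticks = 4; W→S at t=9 → φ=3
RL: stance ticks = 4; W→S at t=1 → φ=11
RR: stance ticks = 4; W→S at t=3 → φ=9

duty=4 offsets: FL=3 FR=3 RL=11 RR=9


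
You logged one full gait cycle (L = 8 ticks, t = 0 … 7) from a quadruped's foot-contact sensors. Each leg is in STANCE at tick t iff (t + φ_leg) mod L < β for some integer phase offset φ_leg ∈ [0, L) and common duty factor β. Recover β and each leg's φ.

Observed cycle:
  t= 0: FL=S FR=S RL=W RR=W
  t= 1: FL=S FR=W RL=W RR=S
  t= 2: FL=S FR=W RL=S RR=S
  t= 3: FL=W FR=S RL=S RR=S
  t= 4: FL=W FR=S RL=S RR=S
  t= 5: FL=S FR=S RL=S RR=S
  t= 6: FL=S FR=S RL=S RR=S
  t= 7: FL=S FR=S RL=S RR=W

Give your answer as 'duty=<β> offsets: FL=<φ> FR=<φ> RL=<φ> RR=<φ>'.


duty β = stance ticks per leg = 6
FL: stance ticks = 6; W→S at t=5 → φ=3
FR: stance ticks = 6; W→S at t=3 → φ=5
RL: stance ticks = 6; W→S at t=2 → φ=6
RR: stance ticks = 6; W→S at t=1 → φ=7

duty=6 offsets: FL=3 FR=5 RL=6 RR=7


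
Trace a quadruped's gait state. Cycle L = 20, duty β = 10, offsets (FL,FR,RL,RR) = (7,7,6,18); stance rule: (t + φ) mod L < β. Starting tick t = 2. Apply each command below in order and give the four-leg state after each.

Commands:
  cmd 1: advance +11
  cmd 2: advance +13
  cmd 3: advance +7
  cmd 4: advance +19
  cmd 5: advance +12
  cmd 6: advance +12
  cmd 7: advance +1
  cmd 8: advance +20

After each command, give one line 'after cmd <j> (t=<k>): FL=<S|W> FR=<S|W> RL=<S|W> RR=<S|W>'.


start t=2: FL=S FR=S RL=S RR=S
cmd 1: advance +11 → t=13, phase=(0,0,19,11) → FL=S FR=S RL=W RR=W
cmd 2: advance +13 → t=26, phase=(13,13,12,4) → FL=W FR=W RL=W RR=S
cmd 3: advance +7 → t=33, phase=(0,0,19,11) → FL=S FR=S RL=W RR=W
cmd 4: advance +19 → t=52, phase=(19,19,18,10) → FL=W FR=W RL=W RR=W
cmd 5: advance +12 → t=64, phase=(11,11,10,2) → FL=W FR=W RL=W RR=S
cmd 6: advance +12 → t=76, phase=(3,3,2,14) → FL=S FR=S RL=S RR=W
cmd 7: advance +1 → t=77, phase=(4,4,3,15) → FL=S FR=S RL=S RR=W
cmd 8: advance +20 → t=97, phase=(4,4,3,15) → FL=S FR=S RL=S RR=W

after cmd 1 (t=13): FL=S FR=S RL=W RR=W
after cmd 2 (t=26): FL=W FR=W RL=W RR=S
after cmd 3 (t=33): FL=S FR=S RL=W RR=W
after cmd 4 (t=52): FL=W FR=W RL=W RR=W
after cmd 5 (t=64): FL=W FR=W RL=W RR=S
after cmd 6 (t=76): FL=S FR=S RL=S RR=W
after cmd 7 (t=77): FL=S FR=S RL=S RR=W
after cmd 8 (t=97): FL=S FR=S RL=S RR=W


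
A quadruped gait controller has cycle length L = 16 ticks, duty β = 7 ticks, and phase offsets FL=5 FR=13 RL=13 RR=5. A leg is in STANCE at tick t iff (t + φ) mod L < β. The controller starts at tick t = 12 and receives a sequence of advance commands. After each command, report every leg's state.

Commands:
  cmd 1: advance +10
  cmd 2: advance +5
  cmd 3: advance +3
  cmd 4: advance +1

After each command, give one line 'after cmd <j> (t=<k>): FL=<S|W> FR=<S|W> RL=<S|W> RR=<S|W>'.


after cmd 1 (t=22): FL=W FR=S RL=S RR=W
after cmd 2 (t=27): FL=S FR=W RL=W RR=S
after cmd 3 (t=30): FL=S FR=W RL=W RR=S
after cmd 4 (t=31): FL=S FR=W RL=W RR=S

start t=12: FL=S FR=W RL=W RR=S
cmd 1: advance +10 → t=22, phase=(11,3,3,11) → FL=W FR=S RL=S RR=W
cmd 2: advance +5 → t=27, phase=(0,8,8,0) → FL=S FR=W RL=W RR=S
cmd 3: advance +3 → t=30, phase=(3,11,11,3) → FL=S FR=W RL=W RR=S
cmd 4: advance +1 → t=31, phase=(4,12,12,4) → FL=S FR=W RL=W RR=S


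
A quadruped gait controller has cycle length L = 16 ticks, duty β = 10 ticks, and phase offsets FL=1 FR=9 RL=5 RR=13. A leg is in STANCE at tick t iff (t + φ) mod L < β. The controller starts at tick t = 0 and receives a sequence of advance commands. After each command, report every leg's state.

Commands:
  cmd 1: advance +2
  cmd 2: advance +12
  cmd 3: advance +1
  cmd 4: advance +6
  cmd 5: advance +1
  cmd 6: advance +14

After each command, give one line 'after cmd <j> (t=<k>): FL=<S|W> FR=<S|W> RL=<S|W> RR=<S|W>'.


start t=0: FL=S FR=S RL=S RR=W
cmd 1: advance +2 → t=2, phase=(3,11,7,15) → FL=S FR=W RL=S RR=W
cmd 2: advance +12 → t=14, phase=(15,7,3,11) → FL=W FR=S RL=S RR=W
cmd 3: advance +1 → t=15, phase=(0,8,4,12) → FL=S FR=S RL=S RR=W
cmd 4: advance +6 → t=21, phase=(6,14,10,2) → FL=S FR=W RL=W RR=S
cmd 5: advance +1 → t=22, phase=(7,15,11,3) → FL=S FR=W RL=W RR=S
cmd 6: advance +14 → t=36, phase=(5,13,9,1) → FL=S FR=W RL=S RR=S

after cmd 1 (t=2): FL=S FR=W RL=S RR=W
after cmd 2 (t=14): FL=W FR=S RL=S RR=W
after cmd 3 (t=15): FL=S FR=S RL=S RR=W
after cmd 4 (t=21): FL=S FR=W RL=W RR=S
after cmd 5 (t=22): FL=S FR=W RL=W RR=S
after cmd 6 (t=36): FL=S FR=W RL=S RR=S


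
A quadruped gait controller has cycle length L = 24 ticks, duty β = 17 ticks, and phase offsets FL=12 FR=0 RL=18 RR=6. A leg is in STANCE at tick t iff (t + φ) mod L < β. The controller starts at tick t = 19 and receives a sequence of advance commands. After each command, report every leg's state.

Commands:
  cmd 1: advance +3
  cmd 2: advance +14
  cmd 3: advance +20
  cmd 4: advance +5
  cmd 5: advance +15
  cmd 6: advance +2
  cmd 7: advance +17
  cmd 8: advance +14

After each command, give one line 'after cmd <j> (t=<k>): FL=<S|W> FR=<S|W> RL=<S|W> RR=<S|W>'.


after cmd 1 (t=22): FL=S FR=W RL=S RR=S
after cmd 2 (t=36): FL=S FR=S RL=S RR=W
after cmd 3 (t=56): FL=W FR=S RL=S RR=S
after cmd 4 (t=61): FL=S FR=S RL=S RR=W
after cmd 5 (t=76): FL=S FR=S RL=W RR=S
after cmd 6 (t=78): FL=W FR=S RL=S RR=S
after cmd 7 (t=95): FL=S FR=W RL=W RR=S
after cmd 8 (t=109): FL=S FR=S RL=S RR=W

start t=19: FL=S FR=W RL=S RR=S
cmd 1: advance +3 → t=22, phase=(10,22,16,4) → FL=S FR=W RL=S RR=S
cmd 2: advance +14 → t=36, phase=(0,12,6,18) → FL=S FR=S RL=S RR=W
cmd 3: advance +20 → t=56, phase=(20,8,2,14) → FL=W FR=S RL=S RR=S
cmd 4: advance +5 → t=61, phase=(1,13,7,19) → FL=S FR=S RL=S RR=W
cmd 5: advance +15 → t=76, phase=(16,4,22,10) → FL=S FR=S RL=W RR=S
cmd 6: advance +2 → t=78, phase=(18,6,0,12) → FL=W FR=S RL=S RR=S
cmd 7: advance +17 → t=95, phase=(11,23,17,5) → FL=S FR=W RL=W RR=S
cmd 8: advance +14 → t=109, phase=(1,13,7,19) → FL=S FR=S RL=S RR=W


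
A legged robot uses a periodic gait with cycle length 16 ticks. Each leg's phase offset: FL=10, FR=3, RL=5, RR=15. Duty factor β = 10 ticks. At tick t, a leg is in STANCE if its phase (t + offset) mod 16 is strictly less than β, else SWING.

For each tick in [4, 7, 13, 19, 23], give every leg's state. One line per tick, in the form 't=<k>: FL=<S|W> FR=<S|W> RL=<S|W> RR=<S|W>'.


t=4: phase=(14,7,9,3) vs β=10 → FL=W FR=S RL=S RR=S
t=7: phase=(1,10,12,6) vs β=10 → FL=S FR=W RL=W RR=S
t=13: phase=(7,0,2,12) vs β=10 → FL=S FR=S RL=S RR=W
t=19: phase=(13,6,8,2) vs β=10 → FL=W FR=S RL=S RR=S
t=23: phase=(1,10,12,6) vs β=10 → FL=S FR=W RL=W RR=S

t=4: FL=W FR=S RL=S RR=S
t=7: FL=S FR=W RL=W RR=S
t=13: FL=S FR=S RL=S RR=W
t=19: FL=W FR=S RL=S RR=S
t=23: FL=S FR=W RL=W RR=S


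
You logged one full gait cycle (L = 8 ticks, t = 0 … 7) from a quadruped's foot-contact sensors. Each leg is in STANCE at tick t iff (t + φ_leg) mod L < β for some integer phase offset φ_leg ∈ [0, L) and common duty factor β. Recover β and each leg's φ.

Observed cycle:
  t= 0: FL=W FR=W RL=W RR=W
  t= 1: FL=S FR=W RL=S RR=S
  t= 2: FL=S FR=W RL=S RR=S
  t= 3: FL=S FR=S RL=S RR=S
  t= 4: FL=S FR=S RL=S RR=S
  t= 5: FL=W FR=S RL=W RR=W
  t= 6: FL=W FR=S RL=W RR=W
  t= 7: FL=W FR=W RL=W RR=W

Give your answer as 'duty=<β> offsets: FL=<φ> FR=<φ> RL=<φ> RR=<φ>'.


duty β = stance ticks per leg = 4
FL: stance ticks = 4; W→S at t=1 → φ=7
FR: stance ticks = 4; W→S at t=3 → φ=5
RL: stance ticks = 4; W→S at t=1 → φ=7
RR: stance ticks = 4; W→S at t=1 → φ=7

duty=4 offsets: FL=7 FR=5 RL=7 RR=7


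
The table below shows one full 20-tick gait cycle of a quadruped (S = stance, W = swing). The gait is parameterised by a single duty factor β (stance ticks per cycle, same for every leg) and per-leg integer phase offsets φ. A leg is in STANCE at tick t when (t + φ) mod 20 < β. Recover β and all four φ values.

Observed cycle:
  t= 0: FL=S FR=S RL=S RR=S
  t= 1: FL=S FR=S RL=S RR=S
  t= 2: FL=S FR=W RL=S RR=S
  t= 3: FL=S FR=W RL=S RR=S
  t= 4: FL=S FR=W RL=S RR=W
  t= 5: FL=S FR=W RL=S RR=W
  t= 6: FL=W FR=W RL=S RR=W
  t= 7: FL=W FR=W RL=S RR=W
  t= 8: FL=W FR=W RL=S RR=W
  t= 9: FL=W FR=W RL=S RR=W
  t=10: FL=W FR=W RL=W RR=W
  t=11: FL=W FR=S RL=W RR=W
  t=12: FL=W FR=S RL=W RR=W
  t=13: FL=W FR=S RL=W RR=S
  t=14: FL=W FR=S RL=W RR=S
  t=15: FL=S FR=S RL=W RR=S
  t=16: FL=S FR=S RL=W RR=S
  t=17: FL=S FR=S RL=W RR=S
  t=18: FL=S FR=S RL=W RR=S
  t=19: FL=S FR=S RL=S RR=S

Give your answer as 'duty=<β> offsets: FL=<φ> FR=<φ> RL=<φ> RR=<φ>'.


duty β = stance ticks per leg = 11
FL: stance ticks = 11; W→S at t=15 → φ=5
FR: stance ticks = 11; W→S at t=11 → φ=9
RL: stance ticks = 11; W→S at t=19 → φ=1
RR: stance ticks = 11; W→S at t=13 → φ=7

duty=11 offsets: FL=5 FR=9 RL=1 RR=7


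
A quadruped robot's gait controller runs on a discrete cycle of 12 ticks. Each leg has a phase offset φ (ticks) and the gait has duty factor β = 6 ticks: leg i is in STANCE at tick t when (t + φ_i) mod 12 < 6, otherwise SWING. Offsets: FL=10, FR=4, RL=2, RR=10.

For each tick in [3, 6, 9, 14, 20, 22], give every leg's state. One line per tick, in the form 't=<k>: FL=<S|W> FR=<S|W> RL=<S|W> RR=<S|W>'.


t=3: FL=S FR=W RL=S RR=S
t=6: FL=S FR=W RL=W RR=S
t=9: FL=W FR=S RL=W RR=W
t=14: FL=S FR=W RL=S RR=S
t=20: FL=W FR=S RL=W RR=W
t=22: FL=W FR=S RL=S RR=W

t=3: phase=(1,7,5,1) vs β=6 → FL=S FR=W RL=S RR=S
t=6: phase=(4,10,8,4) vs β=6 → FL=S FR=W RL=W RR=S
t=9: phase=(7,1,11,7) vs β=6 → FL=W FR=S RL=W RR=W
t=14: phase=(0,6,4,0) vs β=6 → FL=S FR=W RL=S RR=S
t=20: phase=(6,0,10,6) vs β=6 → FL=W FR=S RL=W RR=W
t=22: phase=(8,2,0,8) vs β=6 → FL=W FR=S RL=S RR=W


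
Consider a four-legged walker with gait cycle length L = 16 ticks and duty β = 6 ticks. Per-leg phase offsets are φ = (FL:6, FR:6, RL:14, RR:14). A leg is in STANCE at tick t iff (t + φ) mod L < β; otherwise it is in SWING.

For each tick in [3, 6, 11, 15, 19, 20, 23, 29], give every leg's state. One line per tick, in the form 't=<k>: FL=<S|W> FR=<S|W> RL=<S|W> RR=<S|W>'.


t=3: FL=W FR=W RL=S RR=S
t=6: FL=W FR=W RL=S RR=S
t=11: FL=S FR=S RL=W RR=W
t=15: FL=S FR=S RL=W RR=W
t=19: FL=W FR=W RL=S RR=S
t=20: FL=W FR=W RL=S RR=S
t=23: FL=W FR=W RL=S RR=S
t=29: FL=S FR=S RL=W RR=W

t=3: phase=(9,9,1,1) vs β=6 → FL=W FR=W RL=S RR=S
t=6: phase=(12,12,4,4) vs β=6 → FL=W FR=W RL=S RR=S
t=11: phase=(1,1,9,9) vs β=6 → FL=S FR=S RL=W RR=W
t=15: phase=(5,5,13,13) vs β=6 → FL=S FR=S RL=W RR=W
t=19: phase=(9,9,1,1) vs β=6 → FL=W FR=W RL=S RR=S
t=20: phase=(10,10,2,2) vs β=6 → FL=W FR=W RL=S RR=S
t=23: phase=(13,13,5,5) vs β=6 → FL=W FR=W RL=S RR=S
t=29: phase=(3,3,11,11) vs β=6 → FL=S FR=S RL=W RR=W


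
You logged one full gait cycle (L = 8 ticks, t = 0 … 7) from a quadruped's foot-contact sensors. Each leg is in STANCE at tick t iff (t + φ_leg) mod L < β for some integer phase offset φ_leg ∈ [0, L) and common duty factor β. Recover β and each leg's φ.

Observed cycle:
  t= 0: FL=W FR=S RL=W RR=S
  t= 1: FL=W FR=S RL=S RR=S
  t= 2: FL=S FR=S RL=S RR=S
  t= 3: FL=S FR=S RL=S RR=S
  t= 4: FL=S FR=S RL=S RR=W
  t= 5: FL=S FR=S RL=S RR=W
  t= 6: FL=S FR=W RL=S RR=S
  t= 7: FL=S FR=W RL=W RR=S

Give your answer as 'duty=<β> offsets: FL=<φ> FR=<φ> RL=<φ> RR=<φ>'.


duty=6 offsets: FL=6 FR=0 RL=7 RR=2

duty β = stance ticks per leg = 6
FL: stance ticks = 6; W→S at t=2 → φ=6
FR: stance ticks = 6; W→S at t=0 → φ=0
RL: stance ticks = 6; W→S at t=1 → φ=7
RR: stance ticks = 6; W→S at t=6 → φ=2


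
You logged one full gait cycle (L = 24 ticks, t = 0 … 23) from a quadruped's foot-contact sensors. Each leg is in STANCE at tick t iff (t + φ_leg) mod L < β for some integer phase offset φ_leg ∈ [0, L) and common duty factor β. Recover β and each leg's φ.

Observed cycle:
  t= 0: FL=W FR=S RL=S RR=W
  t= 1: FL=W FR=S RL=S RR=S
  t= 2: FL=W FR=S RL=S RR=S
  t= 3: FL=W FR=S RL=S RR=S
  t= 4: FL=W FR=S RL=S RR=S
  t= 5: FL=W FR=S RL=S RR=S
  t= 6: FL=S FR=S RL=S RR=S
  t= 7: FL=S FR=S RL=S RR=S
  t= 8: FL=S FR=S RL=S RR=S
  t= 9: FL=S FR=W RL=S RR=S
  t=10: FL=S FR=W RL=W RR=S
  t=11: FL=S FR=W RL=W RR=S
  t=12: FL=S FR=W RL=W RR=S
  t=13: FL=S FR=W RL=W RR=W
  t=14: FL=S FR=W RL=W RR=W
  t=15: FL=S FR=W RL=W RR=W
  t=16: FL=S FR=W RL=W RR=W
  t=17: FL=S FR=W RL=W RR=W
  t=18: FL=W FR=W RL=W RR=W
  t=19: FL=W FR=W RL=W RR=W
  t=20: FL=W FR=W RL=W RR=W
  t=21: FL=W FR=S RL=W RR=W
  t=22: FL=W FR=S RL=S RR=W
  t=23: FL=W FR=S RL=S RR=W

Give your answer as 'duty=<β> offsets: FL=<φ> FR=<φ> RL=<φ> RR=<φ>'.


duty β = stance ticks per leg = 12
FL: stance ticks = 12; W→S at t=6 → φ=18
FR: stance ticks = 12; W→S at t=21 → φ=3
RL: stance ticks = 12; W→S at t=22 → φ=2
RR: stance ticks = 12; W→S at t=1 → φ=23

duty=12 offsets: FL=18 FR=3 RL=2 RR=23


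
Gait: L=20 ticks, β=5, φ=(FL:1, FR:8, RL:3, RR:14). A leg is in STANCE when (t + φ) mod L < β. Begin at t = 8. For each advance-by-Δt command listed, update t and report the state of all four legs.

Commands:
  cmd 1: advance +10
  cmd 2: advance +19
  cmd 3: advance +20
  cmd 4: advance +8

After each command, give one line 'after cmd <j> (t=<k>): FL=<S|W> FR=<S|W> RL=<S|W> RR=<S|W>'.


start t=8: FL=W FR=W RL=W RR=S
cmd 1: advance +10 → t=18, phase=(19,6,1,12) → FL=W FR=W RL=S RR=W
cmd 2: advance +19 → t=37, phase=(18,5,0,11) → FL=W FR=W RL=S RR=W
cmd 3: advance +20 → t=57, phase=(18,5,0,11) → FL=W FR=W RL=S RR=W
cmd 4: advance +8 → t=65, phase=(6,13,8,19) → FL=W FR=W RL=W RR=W

after cmd 1 (t=18): FL=W FR=W RL=S RR=W
after cmd 2 (t=37): FL=W FR=W RL=S RR=W
after cmd 3 (t=57): FL=W FR=W RL=S RR=W
after cmd 4 (t=65): FL=W FR=W RL=W RR=W


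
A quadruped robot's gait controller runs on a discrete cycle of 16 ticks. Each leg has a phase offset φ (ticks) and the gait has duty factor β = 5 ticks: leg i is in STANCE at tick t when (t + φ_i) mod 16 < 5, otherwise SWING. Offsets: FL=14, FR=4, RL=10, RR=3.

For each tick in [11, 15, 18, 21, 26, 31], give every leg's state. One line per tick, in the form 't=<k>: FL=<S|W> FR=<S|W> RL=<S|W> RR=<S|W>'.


t=11: FL=W FR=W RL=W RR=W
t=15: FL=W FR=S RL=W RR=S
t=18: FL=S FR=W RL=W RR=W
t=21: FL=S FR=W RL=W RR=W
t=26: FL=W FR=W RL=S RR=W
t=31: FL=W FR=S RL=W RR=S

t=11: phase=(9,15,5,14) vs β=5 → FL=W FR=W RL=W RR=W
t=15: phase=(13,3,9,2) vs β=5 → FL=W FR=S RL=W RR=S
t=18: phase=(0,6,12,5) vs β=5 → FL=S FR=W RL=W RR=W
t=21: phase=(3,9,15,8) vs β=5 → FL=S FR=W RL=W RR=W
t=26: phase=(8,14,4,13) vs β=5 → FL=W FR=W RL=S RR=W
t=31: phase=(13,3,9,2) vs β=5 → FL=W FR=S RL=W RR=S


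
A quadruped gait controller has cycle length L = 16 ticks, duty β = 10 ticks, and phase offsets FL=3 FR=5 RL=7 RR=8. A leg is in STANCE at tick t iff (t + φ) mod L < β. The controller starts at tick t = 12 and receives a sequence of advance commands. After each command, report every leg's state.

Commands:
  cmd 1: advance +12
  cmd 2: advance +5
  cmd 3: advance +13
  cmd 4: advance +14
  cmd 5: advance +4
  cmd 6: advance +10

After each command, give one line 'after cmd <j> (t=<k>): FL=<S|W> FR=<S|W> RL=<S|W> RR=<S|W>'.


after cmd 1 (t=24): FL=W FR=W RL=W RR=S
after cmd 2 (t=29): FL=S FR=S RL=S RR=S
after cmd 3 (t=42): FL=W FR=W RL=S RR=S
after cmd 4 (t=56): FL=W FR=W RL=W RR=S
after cmd 5 (t=60): FL=W FR=S RL=S RR=S
after cmd 6 (t=70): FL=S FR=W RL=W RR=W

start t=12: FL=W FR=S RL=S RR=S
cmd 1: advance +12 → t=24, phase=(11,13,15,0) → FL=W FR=W RL=W RR=S
cmd 2: advance +5 → t=29, phase=(0,2,4,5) → FL=S FR=S RL=S RR=S
cmd 3: advance +13 → t=42, phase=(13,15,1,2) → FL=W FR=W RL=S RR=S
cmd 4: advance +14 → t=56, phase=(11,13,15,0) → FL=W FR=W RL=W RR=S
cmd 5: advance +4 → t=60, phase=(15,1,3,4) → FL=W FR=S RL=S RR=S
cmd 6: advance +10 → t=70, phase=(9,11,13,14) → FL=S FR=W RL=W RR=W


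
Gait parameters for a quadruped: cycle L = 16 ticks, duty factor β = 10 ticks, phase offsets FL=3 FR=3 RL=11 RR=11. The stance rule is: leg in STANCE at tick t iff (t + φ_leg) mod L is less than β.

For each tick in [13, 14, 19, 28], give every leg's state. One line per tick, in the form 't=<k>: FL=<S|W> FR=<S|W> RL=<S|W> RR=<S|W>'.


t=13: phase=(0,0,8,8) vs β=10 → FL=S FR=S RL=S RR=S
t=14: phase=(1,1,9,9) vs β=10 → FL=S FR=S RL=S RR=S
t=19: phase=(6,6,14,14) vs β=10 → FL=S FR=S RL=W RR=W
t=28: phase=(15,15,7,7) vs β=10 → FL=W FR=W RL=S RR=S

t=13: FL=S FR=S RL=S RR=S
t=14: FL=S FR=S RL=S RR=S
t=19: FL=S FR=S RL=W RR=W
t=28: FL=W FR=W RL=S RR=S


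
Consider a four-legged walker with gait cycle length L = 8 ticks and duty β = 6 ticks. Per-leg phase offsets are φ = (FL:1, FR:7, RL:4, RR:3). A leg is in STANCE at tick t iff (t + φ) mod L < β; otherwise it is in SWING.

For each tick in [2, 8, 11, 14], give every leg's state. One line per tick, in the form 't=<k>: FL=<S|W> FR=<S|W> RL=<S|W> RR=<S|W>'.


t=2: phase=(3,1,6,5) vs β=6 → FL=S FR=S RL=W RR=S
t=8: phase=(1,7,4,3) vs β=6 → FL=S FR=W RL=S RR=S
t=11: phase=(4,2,7,6) vs β=6 → FL=S FR=S RL=W RR=W
t=14: phase=(7,5,2,1) vs β=6 → FL=W FR=S RL=S RR=S

t=2: FL=S FR=S RL=W RR=S
t=8: FL=S FR=W RL=S RR=S
t=11: FL=S FR=S RL=W RR=W
t=14: FL=W FR=S RL=S RR=S


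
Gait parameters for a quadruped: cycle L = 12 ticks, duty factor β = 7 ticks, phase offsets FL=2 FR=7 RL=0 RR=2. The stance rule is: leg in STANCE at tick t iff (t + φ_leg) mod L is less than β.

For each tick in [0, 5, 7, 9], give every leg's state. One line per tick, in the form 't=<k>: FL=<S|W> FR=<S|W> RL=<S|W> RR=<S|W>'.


t=0: phase=(2,7,0,2) vs β=7 → FL=S FR=W RL=S RR=S
t=5: phase=(7,0,5,7) vs β=7 → FL=W FR=S RL=S RR=W
t=7: phase=(9,2,7,9) vs β=7 → FL=W FR=S RL=W RR=W
t=9: phase=(11,4,9,11) vs β=7 → FL=W FR=S RL=W RR=W

t=0: FL=S FR=W RL=S RR=S
t=5: FL=W FR=S RL=S RR=W
t=7: FL=W FR=S RL=W RR=W
t=9: FL=W FR=S RL=W RR=W


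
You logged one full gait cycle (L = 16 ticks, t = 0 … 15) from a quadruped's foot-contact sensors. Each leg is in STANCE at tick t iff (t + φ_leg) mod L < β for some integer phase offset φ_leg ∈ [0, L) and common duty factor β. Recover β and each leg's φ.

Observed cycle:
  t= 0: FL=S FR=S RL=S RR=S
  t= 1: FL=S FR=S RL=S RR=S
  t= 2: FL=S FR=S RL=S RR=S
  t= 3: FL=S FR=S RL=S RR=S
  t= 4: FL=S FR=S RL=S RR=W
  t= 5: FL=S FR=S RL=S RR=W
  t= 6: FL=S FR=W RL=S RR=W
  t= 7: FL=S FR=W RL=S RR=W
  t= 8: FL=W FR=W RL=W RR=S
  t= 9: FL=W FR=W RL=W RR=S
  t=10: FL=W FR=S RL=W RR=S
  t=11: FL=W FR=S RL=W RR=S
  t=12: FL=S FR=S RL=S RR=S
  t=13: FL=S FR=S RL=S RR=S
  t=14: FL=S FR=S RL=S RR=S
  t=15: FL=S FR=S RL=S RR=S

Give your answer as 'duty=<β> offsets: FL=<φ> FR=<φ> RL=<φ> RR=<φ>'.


duty β = stance ticks per leg = 12
FL: stance ticks = 12; W→S at t=12 → φ=4
FR: stance ticks = 12; W→S at t=10 → φ=6
RL: stance ticks = 12; W→S at t=12 → φ=4
RR: stance ticks = 12; W→S at t=8 → φ=8

duty=12 offsets: FL=4 FR=6 RL=4 RR=8
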